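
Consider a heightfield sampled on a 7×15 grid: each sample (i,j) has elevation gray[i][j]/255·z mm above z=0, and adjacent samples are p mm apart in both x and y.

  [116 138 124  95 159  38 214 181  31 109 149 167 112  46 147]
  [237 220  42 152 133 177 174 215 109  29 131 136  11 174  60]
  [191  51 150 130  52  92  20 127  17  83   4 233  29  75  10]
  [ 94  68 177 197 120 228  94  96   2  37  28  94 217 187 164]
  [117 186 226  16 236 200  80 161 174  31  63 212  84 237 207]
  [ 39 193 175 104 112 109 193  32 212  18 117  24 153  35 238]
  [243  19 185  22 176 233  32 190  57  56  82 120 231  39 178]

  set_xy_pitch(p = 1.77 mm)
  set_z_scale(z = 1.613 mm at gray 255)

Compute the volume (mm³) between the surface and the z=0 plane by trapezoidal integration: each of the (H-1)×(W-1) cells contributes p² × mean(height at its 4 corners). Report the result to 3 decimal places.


height_mm = gray/255 × 1.613; cell vol = 1.77² × mean(4 corners)
unit = 1.77² × 1.613 / (4×255) = 0.00495428 mm³ per gray-sum
row 0: Σ corner-gray over 14 cells = 7092  → 35.1358
row 1: Σ corner-gray over 14 cells = 6030  → 29.8743
row 2: Σ corner-gray over 14 cells = 5675  → 28.1156
row 3: Σ corner-gray over 14 cells = 7484  → 37.0778
row 4: Σ corner-gray over 14 cells = 7367  → 36.4982
row 5: Σ corner-gray over 14 cells = 6536  → 32.3812
Σ rows: total corner-gray = 40184  → 199.0829 mm³

199.083


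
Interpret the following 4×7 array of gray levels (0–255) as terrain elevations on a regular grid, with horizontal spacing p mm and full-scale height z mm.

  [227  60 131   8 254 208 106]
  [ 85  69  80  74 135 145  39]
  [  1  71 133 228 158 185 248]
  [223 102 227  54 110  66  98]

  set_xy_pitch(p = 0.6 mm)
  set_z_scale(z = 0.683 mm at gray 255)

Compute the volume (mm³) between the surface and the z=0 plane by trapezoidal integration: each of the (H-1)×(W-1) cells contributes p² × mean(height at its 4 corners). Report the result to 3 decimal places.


height_mm = gray/255 × 0.683; cell vol = 0.6² × mean(4 corners)
unit = 0.6² × 0.683 / (4×255) = 0.000241059 mm³ per gray-sum
row 0: Σ corner-gray over 6 cells = 2785  → 0.6713
row 1: Σ corner-gray over 6 cells = 2929  → 0.7061
row 2: Σ corner-gray over 6 cells = 3238  → 0.7805
Σ rows: total corner-gray = 8952  → 2.1580 mm³

2.158


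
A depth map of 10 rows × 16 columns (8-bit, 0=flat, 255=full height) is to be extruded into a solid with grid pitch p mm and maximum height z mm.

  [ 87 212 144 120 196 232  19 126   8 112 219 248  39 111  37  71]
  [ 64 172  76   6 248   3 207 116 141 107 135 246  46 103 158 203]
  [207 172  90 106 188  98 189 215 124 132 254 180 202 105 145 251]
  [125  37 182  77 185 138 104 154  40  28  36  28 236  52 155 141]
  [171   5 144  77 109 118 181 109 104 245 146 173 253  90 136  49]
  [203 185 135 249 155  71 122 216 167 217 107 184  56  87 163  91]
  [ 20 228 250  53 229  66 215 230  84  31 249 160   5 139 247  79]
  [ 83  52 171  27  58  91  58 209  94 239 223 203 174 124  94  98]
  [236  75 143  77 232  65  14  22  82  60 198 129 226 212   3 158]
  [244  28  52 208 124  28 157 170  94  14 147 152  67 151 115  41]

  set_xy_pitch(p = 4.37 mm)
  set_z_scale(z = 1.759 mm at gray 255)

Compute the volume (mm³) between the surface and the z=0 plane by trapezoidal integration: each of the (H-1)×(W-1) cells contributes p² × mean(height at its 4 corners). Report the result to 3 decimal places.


2348.273

height_mm = gray/255 × 1.759; cell vol = 4.37² × mean(4 corners)
unit = 4.37² × 1.759 / (4×255) = 0.0329328 mm³ per gray-sum
row 0: Σ corner-gray over 15 cells = 7599  → 250.2563
row 1: Σ corner-gray over 15 cells = 8653  → 284.9674
row 2: Σ corner-gray over 15 cells = 8028  → 264.3844
row 3: Σ corner-gray over 15 cells = 7170  → 236.1281
row 4: Σ corner-gray over 15 cells = 8522  → 280.6532
row 5: Σ corner-gray over 15 cells = 8993  → 296.1646
row 6: Σ corner-gray over 15 cells = 8286  → 272.8811
row 7: Σ corner-gray over 15 cells = 7285  → 239.9154
row 8: Σ corner-gray over 15 cells = 6769  → 222.9221
Σ rows: total corner-gray = 71305  → 2348.2727 mm³


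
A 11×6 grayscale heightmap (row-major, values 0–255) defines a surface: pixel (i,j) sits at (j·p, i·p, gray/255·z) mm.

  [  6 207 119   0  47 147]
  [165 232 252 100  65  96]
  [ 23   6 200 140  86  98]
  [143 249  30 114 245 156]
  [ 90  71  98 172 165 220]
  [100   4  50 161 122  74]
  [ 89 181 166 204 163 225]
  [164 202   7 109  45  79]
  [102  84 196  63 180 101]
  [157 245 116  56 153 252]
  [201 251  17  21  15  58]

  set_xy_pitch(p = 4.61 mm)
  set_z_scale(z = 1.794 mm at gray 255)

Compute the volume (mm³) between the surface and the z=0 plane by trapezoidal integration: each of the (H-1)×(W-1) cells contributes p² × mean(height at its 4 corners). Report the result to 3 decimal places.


947.998

height_mm = gray/255 × 1.794; cell vol = 4.61² × mean(4 corners)
unit = 4.61² × 1.794 / (4×255) = 0.0373787 mm³ per gray-sum
row 0: Σ corner-gray over 5 cells = 2458  → 91.8768
row 1: Σ corner-gray over 5 cells = 2544  → 95.0914
row 2: Σ corner-gray over 5 cells = 2560  → 95.6895
row 3: Σ corner-gray over 5 cells = 2897  → 108.2861
row 4: Σ corner-gray over 5 cells = 2170  → 81.1118
row 5: Σ corner-gray over 5 cells = 2590  → 96.8108
row 6: Σ corner-gray over 5 cells = 2711  → 101.3336
row 7: Σ corner-gray over 5 cells = 2218  → 82.9059
row 8: Σ corner-gray over 5 cells = 2798  → 104.5856
row 9: Σ corner-gray over 5 cells = 2416  → 90.3069
Σ rows: total corner-gray = 25362  → 947.9984 mm³


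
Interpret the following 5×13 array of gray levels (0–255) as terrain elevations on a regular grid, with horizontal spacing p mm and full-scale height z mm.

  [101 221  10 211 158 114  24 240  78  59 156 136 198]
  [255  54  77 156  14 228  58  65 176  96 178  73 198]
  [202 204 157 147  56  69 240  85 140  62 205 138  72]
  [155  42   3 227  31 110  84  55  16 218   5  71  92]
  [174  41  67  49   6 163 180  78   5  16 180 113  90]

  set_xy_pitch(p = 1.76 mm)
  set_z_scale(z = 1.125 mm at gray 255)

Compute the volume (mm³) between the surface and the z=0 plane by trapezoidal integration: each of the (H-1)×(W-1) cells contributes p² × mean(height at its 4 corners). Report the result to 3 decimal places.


height_mm = gray/255 × 1.125; cell vol = 1.76² × mean(4 corners)
unit = 1.76² × 1.125 / (4×255) = 0.00341647 mm³ per gray-sum
row 0: Σ corner-gray over 12 cells = 5916  → 20.2118
row 1: Σ corner-gray over 12 cells = 6083  → 20.7824
row 2: Σ corner-gray over 12 cells = 5251  → 17.9399
row 3: Σ corner-gray over 12 cells = 4031  → 13.7718
Σ rows: total corner-gray = 21281  → 72.7059 mm³

72.706


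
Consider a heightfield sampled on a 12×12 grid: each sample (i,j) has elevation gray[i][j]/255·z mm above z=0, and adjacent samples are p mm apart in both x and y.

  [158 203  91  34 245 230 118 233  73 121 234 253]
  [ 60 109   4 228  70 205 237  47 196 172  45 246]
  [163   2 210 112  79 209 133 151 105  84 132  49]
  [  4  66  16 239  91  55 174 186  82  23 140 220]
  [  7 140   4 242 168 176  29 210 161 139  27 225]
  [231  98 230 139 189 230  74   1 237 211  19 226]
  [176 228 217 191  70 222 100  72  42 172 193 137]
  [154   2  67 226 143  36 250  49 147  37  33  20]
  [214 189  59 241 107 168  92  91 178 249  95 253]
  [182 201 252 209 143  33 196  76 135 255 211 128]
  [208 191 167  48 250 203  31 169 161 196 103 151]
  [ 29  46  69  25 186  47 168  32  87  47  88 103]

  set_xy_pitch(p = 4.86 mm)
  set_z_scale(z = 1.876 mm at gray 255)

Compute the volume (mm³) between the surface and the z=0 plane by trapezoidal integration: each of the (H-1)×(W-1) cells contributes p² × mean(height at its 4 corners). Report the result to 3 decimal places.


height_mm = gray/255 × 1.876; cell vol = 4.86² × mean(4 corners)
unit = 4.86² × 1.876 / (4×255) = 0.0434415 mm³ per gray-sum
row 0: Σ corner-gray over 11 cells = 6507  → 282.6741
row 1: Σ corner-gray over 11 cells = 5578  → 242.3169
row 2: Σ corner-gray over 11 cells = 5014  → 217.8159
row 3: Σ corner-gray over 11 cells = 5192  → 225.5485
row 4: Σ corner-gray over 11 cells = 6137  → 266.6007
row 5: Σ corner-gray over 11 cells = 6640  → 288.4518
row 6: Σ corner-gray over 11 cells = 5481  → 238.1031
row 7: Σ corner-gray over 11 cells = 5559  → 241.4915
row 8: Σ corner-gray over 11 cells = 7137  → 310.0423
row 9: Σ corner-gray over 11 cells = 7129  → 309.6947
row 10: Σ corner-gray over 11 cells = 5119  → 222.3772
Σ rows: total corner-gray = 65493  → 2845.1167 mm³

2845.117


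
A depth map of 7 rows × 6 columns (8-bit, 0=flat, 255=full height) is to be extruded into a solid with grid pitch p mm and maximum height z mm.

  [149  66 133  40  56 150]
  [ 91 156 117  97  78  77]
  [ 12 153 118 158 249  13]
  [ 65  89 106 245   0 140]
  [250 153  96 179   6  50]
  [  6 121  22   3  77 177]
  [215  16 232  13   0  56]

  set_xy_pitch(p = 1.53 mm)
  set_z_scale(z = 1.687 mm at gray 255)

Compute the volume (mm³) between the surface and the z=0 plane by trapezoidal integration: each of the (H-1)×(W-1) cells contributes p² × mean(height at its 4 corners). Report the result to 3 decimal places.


47.761

height_mm = gray/255 × 1.687; cell vol = 1.53² × mean(4 corners)
unit = 1.53² × 1.687 / (4×255) = 0.00387167 mm³ per gray-sum
row 0: Σ corner-gray over 5 cells = 1953  → 7.5614
row 1: Σ corner-gray over 5 cells = 2445  → 9.4662
row 2: Σ corner-gray over 5 cells = 2466  → 9.5475
row 3: Σ corner-gray over 5 cells = 2253  → 8.7229
row 4: Σ corner-gray over 5 cells = 1797  → 6.9574
row 5: Σ corner-gray over 5 cells = 1422  → 5.5055
Σ rows: total corner-gray = 12336  → 47.7609 mm³


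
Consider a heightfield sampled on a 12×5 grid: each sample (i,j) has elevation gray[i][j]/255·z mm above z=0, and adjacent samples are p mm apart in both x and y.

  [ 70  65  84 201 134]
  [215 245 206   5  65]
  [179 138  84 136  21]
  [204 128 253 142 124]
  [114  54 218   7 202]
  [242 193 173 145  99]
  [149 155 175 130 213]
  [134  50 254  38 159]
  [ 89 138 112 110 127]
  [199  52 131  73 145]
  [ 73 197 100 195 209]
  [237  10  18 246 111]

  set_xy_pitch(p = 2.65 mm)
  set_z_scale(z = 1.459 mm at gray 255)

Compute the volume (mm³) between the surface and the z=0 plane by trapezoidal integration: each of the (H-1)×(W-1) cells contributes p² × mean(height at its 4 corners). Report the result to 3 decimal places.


239.793

height_mm = gray/255 × 1.459; cell vol = 2.65² × mean(4 corners)
unit = 2.65² × 1.459 / (4×255) = 0.0100449 mm³ per gray-sum
row 0: Σ corner-gray over 4 cells = 2096  → 21.0542
row 1: Σ corner-gray over 4 cells = 2108  → 21.1747
row 2: Σ corner-gray over 4 cells = 2290  → 23.0029
row 3: Σ corner-gray over 4 cells = 2248  → 22.5810
row 4: Σ corner-gray over 4 cells = 2237  → 22.4705
row 5: Σ corner-gray over 4 cells = 2645  → 26.5688
row 6: Σ corner-gray over 4 cells = 2259  → 22.6915
row 7: Σ corner-gray over 4 cells = 1913  → 19.2159
row 8: Σ corner-gray over 4 cells = 1792  → 18.0005
row 9: Σ corner-gray over 4 cells = 2122  → 21.3153
row 10: Σ corner-gray over 4 cells = 2162  → 21.7171
Σ rows: total corner-gray = 23872  → 239.7925 mm³


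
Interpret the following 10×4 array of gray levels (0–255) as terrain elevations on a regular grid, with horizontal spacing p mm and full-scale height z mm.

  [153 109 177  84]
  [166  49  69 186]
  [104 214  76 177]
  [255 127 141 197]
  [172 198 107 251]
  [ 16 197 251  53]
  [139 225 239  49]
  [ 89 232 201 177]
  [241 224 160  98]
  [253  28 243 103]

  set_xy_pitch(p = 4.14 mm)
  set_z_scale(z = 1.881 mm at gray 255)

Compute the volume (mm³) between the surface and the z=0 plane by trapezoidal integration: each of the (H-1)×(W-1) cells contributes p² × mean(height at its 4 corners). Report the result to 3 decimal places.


546.398

height_mm = gray/255 × 1.881; cell vol = 4.14² × mean(4 corners)
unit = 4.14² × 1.881 / (4×255) = 0.0316074 mm³ per gray-sum
row 0: Σ corner-gray over 3 cells = 1397  → 44.1556
row 1: Σ corner-gray over 3 cells = 1449  → 45.7992
row 2: Σ corner-gray over 3 cells = 1849  → 58.4422
row 3: Σ corner-gray over 3 cells = 2021  → 63.8786
row 4: Σ corner-gray over 3 cells = 1998  → 63.1517
row 5: Σ corner-gray over 3 cells = 2081  → 65.7751
row 6: Σ corner-gray over 3 cells = 2248  → 71.0535
row 7: Σ corner-gray over 3 cells = 2239  → 70.7691
row 8: Σ corner-gray over 3 cells = 2005  → 63.3729
Σ rows: total corner-gray = 17287  → 546.3978 mm³


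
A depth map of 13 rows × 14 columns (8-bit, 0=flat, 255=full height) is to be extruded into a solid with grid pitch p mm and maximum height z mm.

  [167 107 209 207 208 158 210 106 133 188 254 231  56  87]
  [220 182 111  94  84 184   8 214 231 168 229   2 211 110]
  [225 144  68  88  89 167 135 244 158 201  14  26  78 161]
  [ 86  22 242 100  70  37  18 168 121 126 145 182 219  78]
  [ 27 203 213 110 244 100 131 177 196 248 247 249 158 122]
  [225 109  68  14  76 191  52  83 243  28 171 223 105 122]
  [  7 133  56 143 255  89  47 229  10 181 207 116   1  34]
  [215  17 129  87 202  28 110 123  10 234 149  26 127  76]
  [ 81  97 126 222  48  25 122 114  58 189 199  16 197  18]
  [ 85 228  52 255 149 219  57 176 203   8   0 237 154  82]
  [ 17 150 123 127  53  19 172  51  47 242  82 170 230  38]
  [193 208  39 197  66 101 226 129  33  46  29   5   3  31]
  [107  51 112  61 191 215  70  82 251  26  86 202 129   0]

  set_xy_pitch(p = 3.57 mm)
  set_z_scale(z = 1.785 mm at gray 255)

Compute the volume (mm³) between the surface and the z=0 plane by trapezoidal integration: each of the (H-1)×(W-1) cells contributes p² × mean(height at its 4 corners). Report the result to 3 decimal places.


height_mm = gray/255 × 1.785; cell vol = 3.57² × mean(4 corners)
unit = 3.57² × 1.785 / (4×255) = 0.0223036 mm³ per gray-sum
row 0: Σ corner-gray over 13 cells = 8154  → 181.8634
row 1: Σ corner-gray over 13 cells = 6976  → 155.5897
row 2: Σ corner-gray over 13 cells = 6274  → 139.9326
row 3: Σ corner-gray over 13 cells = 7765  → 173.1873
row 4: Σ corner-gray over 13 cells = 7774  → 173.3880
row 5: Σ corner-gray over 13 cells = 6048  → 134.8920
row 6: Σ corner-gray over 13 cells = 5750  → 128.2456
row 7: Σ corner-gray over 13 cells = 5700  → 127.1304
row 8: Σ corner-gray over 13 cells = 6568  → 146.4899
row 9: Σ corner-gray over 13 cells = 6630  → 147.8727
row 10: Σ corner-gray over 13 cells = 5375  → 119.8817
row 11: Σ corner-gray over 13 cells = 5447  → 121.4876
Σ rows: total corner-gray = 78461  → 1749.9608 mm³

1749.961


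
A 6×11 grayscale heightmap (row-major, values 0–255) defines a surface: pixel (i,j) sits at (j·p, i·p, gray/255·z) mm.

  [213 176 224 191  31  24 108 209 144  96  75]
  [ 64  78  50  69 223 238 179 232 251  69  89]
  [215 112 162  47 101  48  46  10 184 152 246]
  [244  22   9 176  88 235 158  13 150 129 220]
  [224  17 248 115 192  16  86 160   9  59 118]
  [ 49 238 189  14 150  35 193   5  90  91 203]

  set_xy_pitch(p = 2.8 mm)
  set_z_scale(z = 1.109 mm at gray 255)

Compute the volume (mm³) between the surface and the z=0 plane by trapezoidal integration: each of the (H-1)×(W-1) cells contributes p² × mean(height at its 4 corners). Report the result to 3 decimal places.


height_mm = gray/255 × 1.109; cell vol = 2.8² × mean(4 corners)
unit = 2.8² × 1.109 / (4×255) = 0.00852408 mm³ per gray-sum
row 0: Σ corner-gray over 10 cells = 5625  → 47.9479
row 1: Σ corner-gray over 10 cells = 5116  → 43.6092
row 2: Σ corner-gray over 10 cells = 4609  → 39.2875
row 3: Σ corner-gray over 10 cells = 4570  → 38.9550
row 4: Σ corner-gray over 10 cells = 4408  → 37.5741
Σ rows: total corner-gray = 24328  → 207.3738 mm³

207.374


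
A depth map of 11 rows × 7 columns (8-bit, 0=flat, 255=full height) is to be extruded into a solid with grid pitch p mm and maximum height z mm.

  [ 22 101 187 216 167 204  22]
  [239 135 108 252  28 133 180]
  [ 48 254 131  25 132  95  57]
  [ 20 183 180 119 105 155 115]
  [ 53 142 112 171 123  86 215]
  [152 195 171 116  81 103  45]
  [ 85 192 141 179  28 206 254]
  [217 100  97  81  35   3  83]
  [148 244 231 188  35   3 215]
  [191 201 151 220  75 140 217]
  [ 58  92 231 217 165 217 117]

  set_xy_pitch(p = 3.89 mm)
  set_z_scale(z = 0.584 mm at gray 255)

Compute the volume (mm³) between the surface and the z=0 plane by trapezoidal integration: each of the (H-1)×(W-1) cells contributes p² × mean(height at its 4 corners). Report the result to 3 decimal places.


280.891

height_mm = gray/255 × 0.584; cell vol = 3.89² × mean(4 corners)
unit = 3.89² × 0.584 / (4×255) = 0.00866387 mm³ per gray-sum
row 0: Σ corner-gray over 6 cells = 3525  → 30.5401
row 1: Σ corner-gray over 6 cells = 3110  → 26.9446
row 2: Σ corner-gray over 6 cells = 2998  → 25.9743
row 3: Σ corner-gray over 6 cells = 3155  → 27.3345
row 4: Σ corner-gray over 6 cells = 3065  → 26.5548
row 5: Σ corner-gray over 6 cells = 3360  → 29.1106
row 6: Σ corner-gray over 6 cells = 2763  → 23.9383
row 7: Σ corner-gray over 6 cells = 2697  → 23.3665
row 8: Σ corner-gray over 6 cells = 3747  → 32.4635
row 9: Σ corner-gray over 6 cells = 4001  → 34.6641
Σ rows: total corner-gray = 32421  → 280.8913 mm³


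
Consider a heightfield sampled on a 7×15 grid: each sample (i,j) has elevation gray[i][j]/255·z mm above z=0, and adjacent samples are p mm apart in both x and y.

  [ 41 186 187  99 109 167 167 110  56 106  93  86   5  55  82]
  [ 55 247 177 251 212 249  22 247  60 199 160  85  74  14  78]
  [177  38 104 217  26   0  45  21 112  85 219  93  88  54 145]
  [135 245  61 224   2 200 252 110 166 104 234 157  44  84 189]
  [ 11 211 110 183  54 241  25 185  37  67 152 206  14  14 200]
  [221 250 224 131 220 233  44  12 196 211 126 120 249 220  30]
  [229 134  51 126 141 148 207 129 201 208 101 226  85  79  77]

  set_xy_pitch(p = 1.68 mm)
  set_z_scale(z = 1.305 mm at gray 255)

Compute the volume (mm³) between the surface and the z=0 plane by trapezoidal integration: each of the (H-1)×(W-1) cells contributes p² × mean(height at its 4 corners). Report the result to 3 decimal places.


height_mm = gray/255 × 1.305; cell vol = 1.68² × mean(4 corners)
unit = 1.68² × 1.305 / (4×255) = 0.00361101 mm³ per gray-sum
row 0: Σ corner-gray over 14 cells = 7102  → 25.6454
row 1: Σ corner-gray over 14 cells = 6653  → 24.0241
row 2: Σ corner-gray over 14 cells = 6616  → 23.8905
row 3: Σ corner-gray over 14 cells = 7299  → 26.3568
row 4: Σ corner-gray over 14 cells = 7932  → 28.6425
row 5: Σ corner-gray over 14 cells = 8701  → 31.4194
Σ rows: total corner-gray = 44303  → 159.9787 mm³

159.979


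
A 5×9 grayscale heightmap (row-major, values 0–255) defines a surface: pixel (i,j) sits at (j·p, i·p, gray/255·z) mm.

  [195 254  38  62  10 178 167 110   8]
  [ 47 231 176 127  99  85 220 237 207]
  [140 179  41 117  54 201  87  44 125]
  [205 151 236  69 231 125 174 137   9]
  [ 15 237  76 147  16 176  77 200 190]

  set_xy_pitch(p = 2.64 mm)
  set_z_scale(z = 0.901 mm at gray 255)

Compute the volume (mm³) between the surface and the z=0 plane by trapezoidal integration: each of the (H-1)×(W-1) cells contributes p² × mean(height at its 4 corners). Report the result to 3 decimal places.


height_mm = gray/255 × 0.901; cell vol = 2.64² × mean(4 corners)
unit = 2.64² × 0.901 / (4×255) = 0.00615648 mm³ per gray-sum
row 0: Σ corner-gray over 8 cells = 4445  → 27.3656
row 1: Σ corner-gray over 8 cells = 4315  → 26.5652
row 2: Σ corner-gray over 8 cells = 4171  → 25.6787
row 3: Σ corner-gray over 8 cells = 4523  → 27.8458
Σ rows: total corner-gray = 17454  → 107.4552 mm³

107.455


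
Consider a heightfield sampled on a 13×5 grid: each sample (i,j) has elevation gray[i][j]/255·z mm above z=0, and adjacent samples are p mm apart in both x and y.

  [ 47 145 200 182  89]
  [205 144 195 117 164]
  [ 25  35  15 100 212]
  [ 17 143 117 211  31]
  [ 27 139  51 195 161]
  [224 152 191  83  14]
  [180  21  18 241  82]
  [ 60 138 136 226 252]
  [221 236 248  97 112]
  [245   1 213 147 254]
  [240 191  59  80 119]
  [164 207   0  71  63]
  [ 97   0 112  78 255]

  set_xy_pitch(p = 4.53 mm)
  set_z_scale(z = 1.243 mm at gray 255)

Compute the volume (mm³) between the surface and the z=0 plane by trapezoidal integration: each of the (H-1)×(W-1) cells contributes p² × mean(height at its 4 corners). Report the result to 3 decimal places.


height_mm = gray/255 × 1.243; cell vol = 4.53² × mean(4 corners)
unit = 4.53² × 1.243 / (4×255) = 0.0250073 mm³ per gray-sum
row 0: Σ corner-gray over 4 cells = 2471  → 61.7931
row 1: Σ corner-gray over 4 cells = 1818  → 45.4633
row 2: Σ corner-gray over 4 cells = 1527  → 38.1862
row 3: Σ corner-gray over 4 cells = 1948  → 48.7143
row 4: Σ corner-gray over 4 cells = 2048  → 51.2150
row 5: Σ corner-gray over 4 cells = 1912  → 47.8140
row 6: Σ corner-gray over 4 cells = 2134  → 53.3656
row 7: Σ corner-gray over 4 cells = 2807  → 70.1956
row 8: Σ corner-gray over 4 cells = 2716  → 67.9199
row 9: Σ corner-gray over 4 cells = 2240  → 56.0164
row 10: Σ corner-gray over 4 cells = 1802  → 45.0632
row 11: Σ corner-gray over 4 cells = 1515  → 37.8861
Σ rows: total corner-gray = 24938  → 623.6328 mm³

623.633


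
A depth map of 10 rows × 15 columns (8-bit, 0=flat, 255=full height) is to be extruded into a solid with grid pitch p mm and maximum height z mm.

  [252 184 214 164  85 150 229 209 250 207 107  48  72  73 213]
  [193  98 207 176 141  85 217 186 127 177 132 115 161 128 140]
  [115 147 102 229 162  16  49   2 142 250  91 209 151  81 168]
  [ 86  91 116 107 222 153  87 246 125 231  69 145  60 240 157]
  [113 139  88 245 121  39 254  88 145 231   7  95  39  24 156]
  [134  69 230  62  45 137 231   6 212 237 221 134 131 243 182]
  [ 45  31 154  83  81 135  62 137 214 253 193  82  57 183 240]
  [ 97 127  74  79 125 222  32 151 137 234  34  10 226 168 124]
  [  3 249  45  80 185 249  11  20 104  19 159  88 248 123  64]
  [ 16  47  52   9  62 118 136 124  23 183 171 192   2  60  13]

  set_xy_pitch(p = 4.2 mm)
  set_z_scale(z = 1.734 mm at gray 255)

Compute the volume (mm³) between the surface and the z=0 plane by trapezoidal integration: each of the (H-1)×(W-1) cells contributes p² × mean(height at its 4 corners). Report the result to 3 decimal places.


1982.507

height_mm = gray/255 × 1.734; cell vol = 4.2² × mean(4 corners)
unit = 4.2² × 1.734 / (4×255) = 0.029988 mm³ per gray-sum
row 0: Σ corner-gray over 14 cells = 8682  → 260.3558
row 1: Σ corner-gray over 14 cells = 7778  → 233.2467
row 2: Σ corner-gray over 14 cells = 7572  → 227.0691
row 3: Σ corner-gray over 14 cells = 7326  → 219.6921
row 4: Σ corner-gray over 14 cells = 7531  → 225.8396
row 5: Σ corner-gray over 14 cells = 7847  → 235.3158
row 6: Σ corner-gray over 14 cells = 7074  → 212.1351
row 7: Σ corner-gray over 14 cells = 6686  → 200.4998
row 8: Σ corner-gray over 14 cells = 5614  → 168.3526
Σ rows: total corner-gray = 66110  → 1982.5067 mm³


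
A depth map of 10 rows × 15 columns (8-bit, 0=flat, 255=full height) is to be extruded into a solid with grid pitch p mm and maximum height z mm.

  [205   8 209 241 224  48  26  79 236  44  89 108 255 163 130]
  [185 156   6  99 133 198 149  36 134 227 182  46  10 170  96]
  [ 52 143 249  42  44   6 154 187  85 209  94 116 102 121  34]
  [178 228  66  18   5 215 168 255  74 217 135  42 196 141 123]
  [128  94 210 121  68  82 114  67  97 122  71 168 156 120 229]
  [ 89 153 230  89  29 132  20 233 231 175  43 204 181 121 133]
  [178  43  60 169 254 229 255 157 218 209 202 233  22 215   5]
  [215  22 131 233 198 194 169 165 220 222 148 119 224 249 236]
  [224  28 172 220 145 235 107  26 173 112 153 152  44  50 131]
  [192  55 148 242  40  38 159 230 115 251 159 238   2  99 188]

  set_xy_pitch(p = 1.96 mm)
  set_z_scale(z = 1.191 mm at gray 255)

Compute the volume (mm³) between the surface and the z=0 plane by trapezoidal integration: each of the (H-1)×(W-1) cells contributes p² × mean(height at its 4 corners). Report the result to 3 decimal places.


312.483

height_mm = gray/255 × 1.191; cell vol = 1.96² × mean(4 corners)
unit = 1.96² × 1.191 / (4×255) = 0.00448563 mm³ per gray-sum
row 0: Σ corner-gray over 14 cells = 7168  → 32.1530
row 1: Σ corner-gray over 14 cells = 6563  → 29.4392
row 2: Σ corner-gray over 14 cells = 7011  → 31.4488
row 3: Σ corner-gray over 14 cells = 7158  → 32.1082
row 4: Σ corner-gray over 14 cells = 7241  → 32.4805
row 5: Σ corner-gray over 14 cells = 8619  → 38.6617
row 6: Σ corner-gray over 14 cells = 9754  → 43.7529
row 7: Σ corner-gray over 14 cells = 8628  → 38.7020
row 8: Σ corner-gray over 14 cells = 7521  → 33.7364
Σ rows: total corner-gray = 69663  → 312.4826 mm³


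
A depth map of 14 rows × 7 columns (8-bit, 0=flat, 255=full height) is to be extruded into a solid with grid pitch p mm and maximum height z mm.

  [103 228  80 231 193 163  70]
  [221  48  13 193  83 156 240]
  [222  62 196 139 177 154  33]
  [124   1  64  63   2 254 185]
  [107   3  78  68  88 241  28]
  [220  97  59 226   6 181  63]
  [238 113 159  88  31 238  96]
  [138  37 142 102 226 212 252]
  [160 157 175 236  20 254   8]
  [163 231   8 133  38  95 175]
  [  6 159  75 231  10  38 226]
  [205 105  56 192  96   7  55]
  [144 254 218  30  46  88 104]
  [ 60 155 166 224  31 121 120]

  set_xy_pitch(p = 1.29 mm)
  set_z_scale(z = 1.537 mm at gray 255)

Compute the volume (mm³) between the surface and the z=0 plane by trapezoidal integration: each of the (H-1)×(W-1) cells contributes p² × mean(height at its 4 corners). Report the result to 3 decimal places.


height_mm = gray/255 × 1.537; cell vol = 1.29² × mean(4 corners)
unit = 1.29² × 1.537 / (4×255) = 0.00250757 mm³ per gray-sum
row 0: Σ corner-gray over 6 cells = 3410  → 8.5508
row 1: Σ corner-gray over 6 cells = 3158  → 7.9189
row 2: Σ corner-gray over 6 cells = 2788  → 6.9911
row 3: Σ corner-gray over 6 cells = 2168  → 5.4364
row 4: Σ corner-gray over 6 cells = 2512  → 6.2990
row 5: Σ corner-gray over 6 cells = 3013  → 7.5553
row 6: Σ corner-gray over 6 cells = 3420  → 8.5759
row 7: Σ corner-gray over 6 cells = 3680  → 9.2279
row 8: Σ corner-gray over 6 cells = 3200  → 8.0242
row 9: Σ corner-gray over 6 cells = 2606  → 6.5347
row 10: Σ corner-gray over 6 cells = 2430  → 6.0934
row 11: Σ corner-gray over 6 cells = 2692  → 6.7504
row 12: Σ corner-gray over 6 cells = 3094  → 7.7584
Σ rows: total corner-gray = 38171  → 95.7165 mm³

95.716


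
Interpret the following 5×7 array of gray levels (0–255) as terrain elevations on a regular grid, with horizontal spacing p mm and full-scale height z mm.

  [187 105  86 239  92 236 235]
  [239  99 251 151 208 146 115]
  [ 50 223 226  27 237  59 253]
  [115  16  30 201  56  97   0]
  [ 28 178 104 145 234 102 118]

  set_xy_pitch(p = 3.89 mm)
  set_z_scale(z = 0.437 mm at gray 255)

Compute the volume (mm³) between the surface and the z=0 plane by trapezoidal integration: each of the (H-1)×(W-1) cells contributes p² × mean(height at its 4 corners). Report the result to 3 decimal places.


height_mm = gray/255 × 0.437; cell vol = 3.89² × mean(4 corners)
unit = 3.89² × 0.437 / (4×255) = 0.00648307 mm³ per gray-sum
row 0: Σ corner-gray over 6 cells = 4002  → 25.9452
row 1: Σ corner-gray over 6 cells = 3911  → 25.3553
row 2: Σ corner-gray over 6 cells = 2762  → 17.9062
row 3: Σ corner-gray over 6 cells = 2587  → 16.7717
Σ rows: total corner-gray = 13262  → 85.9784 mm³

85.978


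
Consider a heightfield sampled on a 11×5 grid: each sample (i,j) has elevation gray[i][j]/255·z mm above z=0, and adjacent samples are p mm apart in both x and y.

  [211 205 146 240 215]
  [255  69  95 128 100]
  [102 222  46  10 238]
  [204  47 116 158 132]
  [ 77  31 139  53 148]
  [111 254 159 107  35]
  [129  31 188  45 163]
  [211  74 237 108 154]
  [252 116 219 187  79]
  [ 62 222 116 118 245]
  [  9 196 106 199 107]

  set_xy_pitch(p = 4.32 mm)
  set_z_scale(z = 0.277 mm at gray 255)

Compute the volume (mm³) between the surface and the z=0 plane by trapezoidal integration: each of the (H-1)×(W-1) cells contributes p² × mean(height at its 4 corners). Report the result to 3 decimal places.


height_mm = gray/255 × 0.277; cell vol = 4.32² × mean(4 corners)
unit = 4.32² × 0.277 / (4×255) = 0.00506812 mm³ per gray-sum
row 0: Σ corner-gray over 4 cells = 2547  → 12.9085
row 1: Σ corner-gray over 4 cells = 1835  → 9.3000
row 2: Σ corner-gray over 4 cells = 1874  → 9.4977
row 3: Σ corner-gray over 4 cells = 1649  → 8.3573
row 4: Σ corner-gray over 4 cells = 1857  → 9.4115
row 5: Σ corner-gray over 4 cells = 2006  → 10.1667
row 6: Σ corner-gray over 4 cells = 2023  → 10.2528
row 7: Σ corner-gray over 4 cells = 2578  → 13.0656
row 8: Σ corner-gray over 4 cells = 2594  → 13.1467
row 9: Σ corner-gray over 4 cells = 2337  → 11.8442
Σ rows: total corner-gray = 21300  → 107.9510 mm³

107.951


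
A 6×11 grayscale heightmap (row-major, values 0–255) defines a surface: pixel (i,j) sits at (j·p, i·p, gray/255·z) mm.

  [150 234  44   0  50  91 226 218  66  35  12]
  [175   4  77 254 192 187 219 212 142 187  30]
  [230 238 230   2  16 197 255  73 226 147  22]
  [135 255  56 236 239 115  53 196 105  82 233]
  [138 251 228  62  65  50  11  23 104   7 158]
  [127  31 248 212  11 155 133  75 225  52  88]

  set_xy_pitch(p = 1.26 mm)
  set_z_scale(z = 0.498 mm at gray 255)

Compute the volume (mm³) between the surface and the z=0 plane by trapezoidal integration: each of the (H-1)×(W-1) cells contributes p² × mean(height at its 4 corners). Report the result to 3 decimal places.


height_mm = gray/255 × 0.498; cell vol = 1.26² × mean(4 corners)
unit = 1.26² × 0.498 / (4×255) = 0.000775122 mm³ per gray-sum
row 0: Σ corner-gray over 10 cells = 5243  → 4.0640
row 1: Σ corner-gray over 10 cells = 6173  → 4.7848
row 2: Σ corner-gray over 10 cells = 6062  → 4.6988
row 3: Σ corner-gray over 10 cells = 4940  → 3.8291
row 4: Σ corner-gray over 10 cells = 4397  → 3.4082
Σ rows: total corner-gray = 26815  → 20.7849 mm³

20.785


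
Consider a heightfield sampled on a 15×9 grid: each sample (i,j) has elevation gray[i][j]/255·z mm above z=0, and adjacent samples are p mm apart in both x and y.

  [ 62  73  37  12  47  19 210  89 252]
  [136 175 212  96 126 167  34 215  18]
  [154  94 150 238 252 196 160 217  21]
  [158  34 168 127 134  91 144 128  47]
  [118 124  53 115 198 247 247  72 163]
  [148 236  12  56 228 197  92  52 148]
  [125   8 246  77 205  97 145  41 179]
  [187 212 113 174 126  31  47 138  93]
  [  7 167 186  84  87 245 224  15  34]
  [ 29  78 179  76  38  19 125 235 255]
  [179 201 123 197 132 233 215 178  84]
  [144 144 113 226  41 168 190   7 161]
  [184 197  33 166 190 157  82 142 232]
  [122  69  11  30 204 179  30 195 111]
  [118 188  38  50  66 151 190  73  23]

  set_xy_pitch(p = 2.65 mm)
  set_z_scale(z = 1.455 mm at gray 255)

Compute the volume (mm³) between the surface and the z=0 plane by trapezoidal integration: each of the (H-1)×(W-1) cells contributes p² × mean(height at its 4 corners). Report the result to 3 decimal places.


589.493

height_mm = gray/255 × 1.455; cell vol = 2.65² × mean(4 corners)
unit = 2.65² × 1.455 / (4×255) = 0.0100174 mm³ per gray-sum
row 0: Σ corner-gray over 8 cells = 3492  → 34.9807
row 1: Σ corner-gray over 8 cells = 4993  → 50.0168
row 2: Σ corner-gray over 8 cells = 4646  → 46.5408
row 3: Σ corner-gray over 8 cells = 4250  → 42.5739
row 4: Σ corner-gray over 8 cells = 4435  → 44.4271
row 5: Σ corner-gray over 8 cells = 3984  → 39.9093
row 6: Σ corner-gray over 8 cells = 3904  → 39.1079
row 7: Σ corner-gray over 8 cells = 4019  → 40.2599
row 8: Σ corner-gray over 8 cells = 3841  → 38.4768
row 9: Σ corner-gray over 8 cells = 4605  → 46.1301
row 10: Σ corner-gray over 8 cells = 4904  → 49.1253
row 11: Σ corner-gray over 8 cells = 4433  → 44.4071
row 12: Σ corner-gray over 8 cells = 4019  → 40.2599
row 13: Σ corner-gray over 8 cells = 3322  → 33.2778
Σ rows: total corner-gray = 58847  → 589.4933 mm³


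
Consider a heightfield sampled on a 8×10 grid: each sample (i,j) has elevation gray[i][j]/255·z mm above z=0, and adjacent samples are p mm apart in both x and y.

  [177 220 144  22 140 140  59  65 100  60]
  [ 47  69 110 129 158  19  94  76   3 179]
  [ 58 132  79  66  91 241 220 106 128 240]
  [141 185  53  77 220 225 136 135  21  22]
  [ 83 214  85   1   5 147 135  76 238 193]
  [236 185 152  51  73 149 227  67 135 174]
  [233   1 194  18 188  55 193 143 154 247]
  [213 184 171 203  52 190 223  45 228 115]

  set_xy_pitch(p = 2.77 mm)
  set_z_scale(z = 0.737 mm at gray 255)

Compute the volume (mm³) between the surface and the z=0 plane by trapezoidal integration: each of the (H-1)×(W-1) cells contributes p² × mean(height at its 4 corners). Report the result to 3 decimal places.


173.412

height_mm = gray/255 × 0.737; cell vol = 2.77² × mean(4 corners)
unit = 2.77² × 0.737 / (4×255) = 0.00554405 mm³ per gray-sum
row 0: Σ corner-gray over 9 cells = 3559  → 19.7313
row 1: Σ corner-gray over 9 cells = 3966  → 21.9877
row 2: Σ corner-gray over 9 cells = 4691  → 26.0071
row 3: Σ corner-gray over 9 cells = 4345  → 24.0889
row 4: Σ corner-gray over 9 cells = 4566  → 25.3141
row 5: Σ corner-gray over 9 cells = 4860  → 26.9441
row 6: Σ corner-gray over 9 cells = 5292  → 29.3391
Σ rows: total corner-gray = 31279  → 173.4122 mm³


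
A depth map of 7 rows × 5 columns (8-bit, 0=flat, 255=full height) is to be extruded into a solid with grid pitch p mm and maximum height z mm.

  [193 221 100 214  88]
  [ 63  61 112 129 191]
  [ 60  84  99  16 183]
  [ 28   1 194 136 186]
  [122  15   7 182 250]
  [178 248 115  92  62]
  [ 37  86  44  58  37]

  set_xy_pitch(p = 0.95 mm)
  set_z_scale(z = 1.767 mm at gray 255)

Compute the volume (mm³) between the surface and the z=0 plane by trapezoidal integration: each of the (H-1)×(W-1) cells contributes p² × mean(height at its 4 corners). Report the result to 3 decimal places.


height_mm = gray/255 × 1.767; cell vol = 0.95² × mean(4 corners)
unit = 0.95² × 1.767 / (4×255) = 0.00156345 mm³ per gray-sum
row 0: Σ corner-gray over 4 cells = 2209  → 3.4537
row 1: Σ corner-gray over 4 cells = 1499  → 2.3436
row 2: Σ corner-gray over 4 cells = 1517  → 2.3718
row 3: Σ corner-gray over 4 cells = 1656  → 2.5891
row 4: Σ corner-gray over 4 cells = 1930  → 3.0175
row 5: Σ corner-gray over 4 cells = 1600  → 2.5015
Σ rows: total corner-gray = 10411  → 16.2771 mm³

16.277


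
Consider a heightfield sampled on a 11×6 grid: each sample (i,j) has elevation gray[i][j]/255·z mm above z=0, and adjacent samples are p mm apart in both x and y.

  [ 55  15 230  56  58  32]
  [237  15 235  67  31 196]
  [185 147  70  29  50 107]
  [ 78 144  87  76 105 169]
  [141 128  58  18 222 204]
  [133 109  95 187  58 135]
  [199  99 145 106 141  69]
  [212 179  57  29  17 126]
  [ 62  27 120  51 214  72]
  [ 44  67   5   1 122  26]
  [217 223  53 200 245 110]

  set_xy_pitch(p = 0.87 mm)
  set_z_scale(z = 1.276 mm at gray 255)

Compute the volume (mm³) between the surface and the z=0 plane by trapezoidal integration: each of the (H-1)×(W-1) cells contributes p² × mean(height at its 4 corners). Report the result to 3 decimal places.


height_mm = gray/255 × 1.276; cell vol = 0.87² × mean(4 corners)
unit = 0.87² × 1.276 / (4×255) = 0.000946867 mm³ per gray-sum
row 0: Σ corner-gray over 5 cells = 1934  → 1.8312
row 1: Σ corner-gray over 5 cells = 2013  → 1.9060
row 2: Σ corner-gray over 5 cells = 1955  → 1.8511
row 3: Σ corner-gray over 5 cells = 2268  → 2.1475
row 4: Σ corner-gray over 5 cells = 2363  → 2.2374
row 5: Σ corner-gray over 5 cells = 2416  → 2.2876
row 6: Σ corner-gray over 5 cells = 2152  → 2.0377
row 7: Σ corner-gray over 5 cells = 1860  → 1.7612
row 8: Σ corner-gray over 5 cells = 1418  → 1.3427
row 9: Σ corner-gray over 5 cells = 2229  → 2.1106
Σ rows: total corner-gray = 20608  → 19.5130 mm³

19.513


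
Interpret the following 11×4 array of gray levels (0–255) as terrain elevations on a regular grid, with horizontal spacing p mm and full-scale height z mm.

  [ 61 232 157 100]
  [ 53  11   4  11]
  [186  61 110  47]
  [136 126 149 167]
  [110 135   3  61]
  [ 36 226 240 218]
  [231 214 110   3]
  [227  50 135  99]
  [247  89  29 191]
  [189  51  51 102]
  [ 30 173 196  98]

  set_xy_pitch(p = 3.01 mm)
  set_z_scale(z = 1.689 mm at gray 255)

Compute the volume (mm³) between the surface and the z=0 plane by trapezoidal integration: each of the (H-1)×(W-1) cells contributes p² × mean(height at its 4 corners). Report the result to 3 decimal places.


204.168

height_mm = gray/255 × 1.689; cell vol = 3.01² × mean(4 corners)
unit = 3.01² × 1.689 / (4×255) = 0.0150025 mm³ per gray-sum
row 0: Σ corner-gray over 3 cells = 1033  → 15.4975
row 1: Σ corner-gray over 3 cells = 669  → 10.0366
row 2: Σ corner-gray over 3 cells = 1428  → 21.4235
row 3: Σ corner-gray over 3 cells = 1300  → 19.5032
row 4: Σ corner-gray over 3 cells = 1633  → 24.4990
row 5: Σ corner-gray over 3 cells = 2068  → 31.0251
row 6: Σ corner-gray over 3 cells = 1578  → 23.6739
row 7: Σ corner-gray over 3 cells = 1370  → 20.5534
row 8: Σ corner-gray over 3 cells = 1169  → 17.5379
row 9: Σ corner-gray over 3 cells = 1361  → 20.4183
Σ rows: total corner-gray = 13609  → 204.1685 mm³


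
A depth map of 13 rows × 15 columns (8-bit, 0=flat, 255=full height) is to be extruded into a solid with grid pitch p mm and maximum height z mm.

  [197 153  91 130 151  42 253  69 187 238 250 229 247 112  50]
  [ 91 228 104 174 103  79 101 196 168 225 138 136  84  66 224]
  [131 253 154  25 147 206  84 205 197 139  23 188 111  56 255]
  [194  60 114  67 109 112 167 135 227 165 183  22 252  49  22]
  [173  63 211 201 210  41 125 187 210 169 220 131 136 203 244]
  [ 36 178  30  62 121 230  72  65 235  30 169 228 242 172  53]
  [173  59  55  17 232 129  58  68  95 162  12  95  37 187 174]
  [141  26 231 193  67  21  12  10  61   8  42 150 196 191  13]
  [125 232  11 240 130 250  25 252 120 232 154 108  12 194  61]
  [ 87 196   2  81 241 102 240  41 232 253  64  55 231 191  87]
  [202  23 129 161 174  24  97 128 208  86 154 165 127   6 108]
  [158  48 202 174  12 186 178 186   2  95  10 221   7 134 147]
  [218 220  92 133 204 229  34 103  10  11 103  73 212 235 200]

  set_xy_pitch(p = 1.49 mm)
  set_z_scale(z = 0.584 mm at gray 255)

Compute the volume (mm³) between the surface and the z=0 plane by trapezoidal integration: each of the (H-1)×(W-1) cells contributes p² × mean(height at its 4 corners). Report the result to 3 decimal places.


111.626

height_mm = gray/255 × 0.584; cell vol = 1.49² × mean(4 corners)
unit = 1.49² × 0.584 / (4×255) = 0.00127112 mm³ per gray-sum
row 0: Σ corner-gray over 14 cells = 8470  → 10.7664
row 1: Σ corner-gray over 14 cells = 7881  → 10.0177
row 2: Σ corner-gray over 14 cells = 7502  → 9.5359
row 3: Σ corner-gray over 14 cells = 8171  → 10.3863
row 4: Σ corner-gray over 14 cells = 8388  → 10.6621
row 5: Σ corner-gray over 14 cells = 6516  → 8.2826
row 6: Σ corner-gray over 14 cells = 5329  → 6.7738
row 7: Σ corner-gray over 14 cells = 6676  → 8.4860
row 8: Σ corner-gray over 14 cells = 8138  → 10.3443
row 9: Σ corner-gray over 14 cells = 7306  → 9.2868
row 10: Σ corner-gray over 14 cells = 6489  → 8.2483
row 11: Σ corner-gray over 14 cells = 6951  → 8.8355
Σ rows: total corner-gray = 87817  → 111.6256 mm³


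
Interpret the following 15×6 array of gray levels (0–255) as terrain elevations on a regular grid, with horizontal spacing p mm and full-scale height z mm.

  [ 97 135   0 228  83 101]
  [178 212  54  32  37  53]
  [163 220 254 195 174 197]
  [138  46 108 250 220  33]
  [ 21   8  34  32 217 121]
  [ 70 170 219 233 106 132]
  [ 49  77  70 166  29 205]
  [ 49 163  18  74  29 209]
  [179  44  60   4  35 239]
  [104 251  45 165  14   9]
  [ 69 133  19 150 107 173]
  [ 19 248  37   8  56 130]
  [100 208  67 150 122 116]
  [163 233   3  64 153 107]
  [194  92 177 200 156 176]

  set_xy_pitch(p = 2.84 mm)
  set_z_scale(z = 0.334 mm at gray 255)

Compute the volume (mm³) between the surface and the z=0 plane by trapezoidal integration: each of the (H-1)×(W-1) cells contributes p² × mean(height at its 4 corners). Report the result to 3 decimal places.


84.657

height_mm = gray/255 × 0.334; cell vol = 2.84² × mean(4 corners)
unit = 2.84² × 0.334 / (4×255) = 0.00264109 mm³ per gray-sum
row 0: Σ corner-gray over 5 cells = 1991  → 5.2584
row 1: Σ corner-gray over 5 cells = 2947  → 7.7833
row 2: Σ corner-gray over 5 cells = 3465  → 9.1514
row 3: Σ corner-gray over 5 cells = 2143  → 5.6599
row 4: Σ corner-gray over 5 cells = 2382  → 6.2911
row 5: Σ corner-gray over 5 cells = 2596  → 6.8563
row 6: Σ corner-gray over 5 cells = 1764  → 4.6589
row 7: Σ corner-gray over 5 cells = 1530  → 4.0409
row 8: Σ corner-gray over 5 cells = 1767  → 4.6668
row 9: Σ corner-gray over 5 cells = 2123  → 5.6070
row 10: Σ corner-gray over 5 cells = 1907  → 5.0366
row 11: Σ corner-gray over 5 cells = 2157  → 5.6968
row 12: Σ corner-gray over 5 cells = 2486  → 6.5657
row 13: Σ corner-gray over 5 cells = 2796  → 7.3845
Σ rows: total corner-gray = 32054  → 84.6575 mm³
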